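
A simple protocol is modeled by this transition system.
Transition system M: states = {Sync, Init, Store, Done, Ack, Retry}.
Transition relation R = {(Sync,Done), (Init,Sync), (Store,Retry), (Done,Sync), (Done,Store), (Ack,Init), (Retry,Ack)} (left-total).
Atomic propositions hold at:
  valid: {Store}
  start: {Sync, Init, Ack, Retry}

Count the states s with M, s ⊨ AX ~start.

Sat(~start) = {Store, Done}
Sat(AX ~start) = {s : every successor in {Store, Done}} = {Sync}
|Sat(AX ~start)| = |{Sync}| = 1.

1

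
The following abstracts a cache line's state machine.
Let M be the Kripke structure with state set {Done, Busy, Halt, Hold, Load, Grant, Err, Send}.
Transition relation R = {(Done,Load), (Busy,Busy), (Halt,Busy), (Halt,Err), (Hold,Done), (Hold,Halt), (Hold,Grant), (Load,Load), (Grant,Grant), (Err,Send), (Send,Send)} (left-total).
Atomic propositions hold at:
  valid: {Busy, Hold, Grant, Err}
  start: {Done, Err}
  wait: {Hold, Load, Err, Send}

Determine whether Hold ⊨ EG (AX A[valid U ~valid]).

No

Sat(~valid) = {Done, Halt, Load, Send}
A[valid U ~valid]: least fixpoint, start Z0 = Sat(~valid) = {Done, Halt, Load, Send}, add states in Sat(valid) with every successor in Z. Z1 = {Done, Halt, Load, Err, Send}; fixed.
Sat(A[valid U ~valid]) = {Done, Halt, Load, Err, Send}
Sat(AX A[valid U ~valid]) = {s : every successor in {Done, Halt, Load, Err, Send}} = {Done, Load, Err, Send}
EG (AX A[valid U ~valid]): greatest fixpoint, start Z0 = {Done, Load, Err, Send}, keep only states in Sat with some successor in Z. Already a fixed point.
Sat(EG (AX A[valid U ~valid])) = {Done, Load, Err, Send}
Hold ∉ Sat(EG (AX A[valid U ~valid])) = {Done, Load, Err, Send}, so the formula does not hold at Hold.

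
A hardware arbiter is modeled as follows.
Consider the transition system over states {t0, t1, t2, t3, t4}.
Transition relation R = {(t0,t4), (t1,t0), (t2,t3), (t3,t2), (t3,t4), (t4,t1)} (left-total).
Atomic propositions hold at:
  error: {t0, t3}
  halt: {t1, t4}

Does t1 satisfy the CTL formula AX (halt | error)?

Yes

Sat(halt | error) = {t0, t1, t3, t4}
Sat(AX (halt | error)) = {s : every successor in {t0, t1, t3, t4}} = {t0, t1, t2, t4}
t1 ∈ Sat(AX (halt | error)) = {t0, t1, t2, t4}, so the formula holds at t1.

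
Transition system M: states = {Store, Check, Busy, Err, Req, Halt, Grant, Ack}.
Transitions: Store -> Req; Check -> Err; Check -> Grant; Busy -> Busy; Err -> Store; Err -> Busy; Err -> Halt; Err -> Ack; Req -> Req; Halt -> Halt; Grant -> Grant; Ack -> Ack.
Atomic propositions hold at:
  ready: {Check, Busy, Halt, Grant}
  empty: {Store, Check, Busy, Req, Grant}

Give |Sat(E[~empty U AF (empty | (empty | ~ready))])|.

Sat(~empty) = {Err, Halt, Ack}
Sat(~ready) = {Store, Err, Req, Ack}
Sat(empty | ~ready) = {Store, Check, Busy, Err, Req, Grant, Ack}
Sat(empty | (empty | ~ready)) = {Store, Check, Busy, Err, Req, Grant, Ack}
AF (empty | (empty | ~ready)): least fixpoint, start Z0 = {Store, Check, Busy, Err, Req, Grant, Ack}, add states with every successor in Z. Already a fixed point.
Sat(AF (empty | (empty | ~ready))) = {Store, Check, Busy, Err, Req, Grant, Ack}
E[~empty U AF (empty | (empty | ~ready))]: least fixpoint, start Z0 = Sat(AF (empty | (empty | ~ready))) = {Store, Check, Busy, Err, Req, Grant, Ack}, add states in Sat(~empty) with some successor in Z. Already a fixed point.
Sat(E[~empty U AF (empty | (empty | ~ready))]) = {Store, Check, Busy, Err, Req, Grant, Ack}
|Sat(E[~empty U AF (empty | (empty | ~ready))])| = |{Store, Check, Busy, Err, Req, Grant, Ack}| = 7.

7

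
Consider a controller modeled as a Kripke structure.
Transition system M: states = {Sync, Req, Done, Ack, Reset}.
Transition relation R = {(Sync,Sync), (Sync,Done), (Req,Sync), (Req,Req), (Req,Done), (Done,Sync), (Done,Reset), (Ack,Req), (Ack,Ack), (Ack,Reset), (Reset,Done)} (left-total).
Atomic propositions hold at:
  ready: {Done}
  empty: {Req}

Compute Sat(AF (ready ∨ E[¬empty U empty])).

{Req, Done, Ack, Reset}

Sat(¬empty) = {Sync, Done, Ack, Reset}
E[¬empty U empty]: least fixpoint, start Z0 = Sat(empty) = {Req}, add states in Sat(¬empty) with some successor in Z. Z1 = {Req, Ack}; fixed.
Sat(E[¬empty U empty]) = {Req, Ack}
Sat(ready ∨ E[¬empty U empty]) = {Req, Done, Ack}
AF (ready ∨ E[¬empty U empty]): least fixpoint, start Z0 = {Req, Done, Ack}, add states with every successor in Z. Z1 = {Req, Done, Ack, Reset}; fixed.
Sat(AF (ready ∨ E[¬empty U empty])) = {Req, Done, Ack, Reset}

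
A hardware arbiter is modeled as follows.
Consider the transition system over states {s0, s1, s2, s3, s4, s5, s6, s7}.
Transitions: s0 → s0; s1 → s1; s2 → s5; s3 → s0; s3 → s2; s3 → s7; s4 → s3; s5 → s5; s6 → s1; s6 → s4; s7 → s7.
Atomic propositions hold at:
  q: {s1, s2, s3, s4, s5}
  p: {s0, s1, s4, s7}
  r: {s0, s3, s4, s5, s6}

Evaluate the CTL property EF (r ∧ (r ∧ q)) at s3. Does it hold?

Yes

Sat(r ∧ q) = {s3, s4, s5}
Sat(r ∧ (r ∧ q)) = {s3, s4, s5}
EF (r ∧ (r ∧ q)): least fixpoint, start Z0 = {s3, s4, s5}, add states with some successor in Z. Z1 = {s2, s3, s4, s5, s6}; fixed.
Sat(EF (r ∧ (r ∧ q))) = {s2, s3, s4, s5, s6}
s3 ∈ Sat(EF (r ∧ (r ∧ q))) = {s2, s3, s4, s5, s6}, so the formula holds at s3.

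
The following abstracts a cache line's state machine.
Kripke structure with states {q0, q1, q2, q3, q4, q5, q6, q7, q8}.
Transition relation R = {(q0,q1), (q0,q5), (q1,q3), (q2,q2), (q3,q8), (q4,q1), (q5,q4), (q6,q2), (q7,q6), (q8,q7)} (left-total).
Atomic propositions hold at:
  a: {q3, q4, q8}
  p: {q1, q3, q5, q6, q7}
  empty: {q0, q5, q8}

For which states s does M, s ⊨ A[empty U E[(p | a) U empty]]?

Sat(p | a) = {q1, q3, q4, q5, q6, q7, q8}
E[(p | a) U empty]: least fixpoint, start Z0 = Sat(empty) = {q0, q5, q8}, add states in Sat(p | a) with some successor in Z. Z1 = {q0, q3, q5, q8}; Z2 = {q0, q1, q3, q5, q8}; Z3 = {q0, q1, q3, q4, q5, q8}; fixed.
Sat(E[(p | a) U empty]) = {q0, q1, q3, q4, q5, q8}
A[empty U E[(p | a) U empty]]: least fixpoint, start Z0 = Sat(E[(p | a) U empty]) = {q0, q1, q3, q4, q5, q8}, add states in Sat(empty) with every successor in Z. Already a fixed point.
Sat(A[empty U E[(p | a) U empty]]) = {q0, q1, q3, q4, q5, q8}

{q0, q1, q3, q4, q5, q8}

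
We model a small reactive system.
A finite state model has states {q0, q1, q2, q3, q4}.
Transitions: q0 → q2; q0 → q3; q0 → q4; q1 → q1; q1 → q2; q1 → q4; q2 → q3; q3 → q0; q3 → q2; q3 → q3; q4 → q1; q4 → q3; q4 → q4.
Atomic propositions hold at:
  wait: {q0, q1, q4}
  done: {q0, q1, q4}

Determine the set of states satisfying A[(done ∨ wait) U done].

{q0, q1, q4}

Sat(done ∨ wait) = {q0, q1, q4}
A[(done ∨ wait) U done]: least fixpoint, start Z0 = Sat(done) = {q0, q1, q4}, add states in Sat(done ∨ wait) with every successor in Z. Already a fixed point.
Sat(A[(done ∨ wait) U done]) = {q0, q1, q4}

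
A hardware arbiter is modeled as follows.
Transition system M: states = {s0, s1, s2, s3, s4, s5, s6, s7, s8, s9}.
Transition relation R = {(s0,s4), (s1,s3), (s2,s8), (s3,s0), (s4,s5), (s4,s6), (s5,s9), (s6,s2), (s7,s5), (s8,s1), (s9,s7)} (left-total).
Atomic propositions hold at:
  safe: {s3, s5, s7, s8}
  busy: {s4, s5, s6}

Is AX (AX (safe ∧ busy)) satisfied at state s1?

Sat(safe ∧ busy) = {s5}
Sat(AX (safe ∧ busy)) = {s : every successor in {s5}} = {s7}
Sat(AX (AX (safe ∧ busy))) = {s : every successor in {s7}} = {s9}
s1 ∉ Sat(AX (AX (safe ∧ busy))) = {s9}, so the formula does not hold at s1.

No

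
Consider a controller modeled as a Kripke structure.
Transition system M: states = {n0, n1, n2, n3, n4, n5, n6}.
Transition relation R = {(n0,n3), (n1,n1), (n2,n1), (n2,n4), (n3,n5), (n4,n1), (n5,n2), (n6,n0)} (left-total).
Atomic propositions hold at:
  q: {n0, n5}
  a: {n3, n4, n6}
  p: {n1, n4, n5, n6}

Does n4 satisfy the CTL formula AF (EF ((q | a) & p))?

Sat(q | a) = {n0, n3, n4, n5, n6}
Sat((q | a) & p) = {n4, n5, n6}
EF ((q | a) & p): least fixpoint, start Z0 = {n4, n5, n6}, add states with some successor in Z. Z1 = {n2, n3, n4, n5, n6}; Z2 = {n0, n2, n3, n4, n5, n6}; fixed.
Sat(EF ((q | a) & p)) = {n0, n2, n3, n4, n5, n6}
AF (EF ((q | a) & p)): least fixpoint, start Z0 = {n0, n2, n3, n4, n5, n6}, add states with every successor in Z. Already a fixed point.
Sat(AF (EF ((q | a) & p))) = {n0, n2, n3, n4, n5, n6}
n4 ∈ Sat(AF (EF ((q | a) & p))) = {n0, n2, n3, n4, n5, n6}, so the formula holds at n4.

Yes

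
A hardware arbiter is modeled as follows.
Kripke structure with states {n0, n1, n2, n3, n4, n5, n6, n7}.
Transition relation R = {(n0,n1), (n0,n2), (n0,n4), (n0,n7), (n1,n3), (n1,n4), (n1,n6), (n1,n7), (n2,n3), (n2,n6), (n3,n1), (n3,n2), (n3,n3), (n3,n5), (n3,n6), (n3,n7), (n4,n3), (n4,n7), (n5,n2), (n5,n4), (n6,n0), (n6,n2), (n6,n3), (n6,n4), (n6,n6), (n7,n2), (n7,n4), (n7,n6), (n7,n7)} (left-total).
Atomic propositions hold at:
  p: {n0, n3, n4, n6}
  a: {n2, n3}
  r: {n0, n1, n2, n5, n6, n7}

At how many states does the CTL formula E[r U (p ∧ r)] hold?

6

Sat(p ∧ r) = {n0, n6}
E[r U (p ∧ r)]: least fixpoint, start Z0 = Sat((p ∧ r)) = {n0, n6}, add states in Sat(r) with some successor in Z. Z1 = {n0, n1, n2, n6, n7}; Z2 = {n0, n1, n2, n5, n6, n7}; fixed.
Sat(E[r U (p ∧ r)]) = {n0, n1, n2, n5, n6, n7}
|Sat(E[r U (p ∧ r)])| = |{n0, n1, n2, n5, n6, n7}| = 6.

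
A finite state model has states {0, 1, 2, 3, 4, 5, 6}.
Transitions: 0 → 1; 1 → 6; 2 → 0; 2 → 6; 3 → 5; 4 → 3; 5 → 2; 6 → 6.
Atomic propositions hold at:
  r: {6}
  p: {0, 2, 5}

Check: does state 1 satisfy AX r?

Yes

Sat(AX r) = {s : every successor in {6}} = {1, 6}
1 ∈ Sat(AX r) = {1, 6}, so the formula holds at 1.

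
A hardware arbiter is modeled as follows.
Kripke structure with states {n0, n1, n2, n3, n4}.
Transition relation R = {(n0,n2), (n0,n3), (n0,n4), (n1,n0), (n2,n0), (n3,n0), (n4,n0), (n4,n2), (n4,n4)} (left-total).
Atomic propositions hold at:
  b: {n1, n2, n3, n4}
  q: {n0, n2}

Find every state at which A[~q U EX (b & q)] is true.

Sat(~q) = {n1, n3, n4}
Sat(b & q) = {n2}
Sat(EX (b & q)) = {s : some successor in {n2}} = {n0, n4}
A[~q U EX (b & q)]: least fixpoint, start Z0 = Sat(EX (b & q)) = {n0, n4}, add states in Sat(~q) with every successor in Z. Z1 = {n0, n1, n3, n4}; fixed.
Sat(A[~q U EX (b & q)]) = {n0, n1, n3, n4}

{n0, n1, n3, n4}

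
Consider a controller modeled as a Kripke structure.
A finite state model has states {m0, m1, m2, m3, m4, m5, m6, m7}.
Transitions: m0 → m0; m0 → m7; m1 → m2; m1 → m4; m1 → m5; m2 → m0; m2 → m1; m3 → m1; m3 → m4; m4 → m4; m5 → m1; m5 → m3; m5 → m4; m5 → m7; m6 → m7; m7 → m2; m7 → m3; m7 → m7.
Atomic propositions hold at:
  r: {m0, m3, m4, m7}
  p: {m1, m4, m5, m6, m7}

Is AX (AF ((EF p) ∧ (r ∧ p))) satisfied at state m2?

EF p: least fixpoint, start Z0 = {m1, m4, m5, m6, m7}, add states with some successor in Z. Z1 = {m0, m1, m2, m3, m4, m5, m6, m7}; fixed.
Sat(EF p) = {m0, m1, m2, m3, m4, m5, m6, m7}
Sat(r ∧ p) = {m4, m7}
Sat((EF p) ∧ (r ∧ p)) = {m4, m7}
AF ((EF p) ∧ (r ∧ p)): least fixpoint, start Z0 = {m4, m7}, add states with every successor in Z. Z1 = {m4, m6, m7}; fixed.
Sat(AF ((EF p) ∧ (r ∧ p))) = {m4, m6, m7}
Sat(AX (AF ((EF p) ∧ (r ∧ p)))) = {s : every successor in {m4, m6, m7}} = {m4, m6}
m2 ∉ Sat(AX (AF ((EF p) ∧ (r ∧ p)))) = {m4, m6}, so the formula does not hold at m2.

No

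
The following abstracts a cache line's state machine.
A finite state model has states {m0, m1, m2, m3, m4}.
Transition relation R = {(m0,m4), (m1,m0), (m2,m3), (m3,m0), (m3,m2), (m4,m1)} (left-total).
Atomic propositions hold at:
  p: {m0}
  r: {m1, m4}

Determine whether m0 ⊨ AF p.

AF p: least fixpoint, start Z0 = {m0}, add states with every successor in Z. Z1 = {m0, m1}; Z2 = {m0, m1, m4}; fixed.
Sat(AF p) = {m0, m1, m4}
m0 ∈ Sat(AF p) = {m0, m1, m4}, so the formula holds at m0.

Yes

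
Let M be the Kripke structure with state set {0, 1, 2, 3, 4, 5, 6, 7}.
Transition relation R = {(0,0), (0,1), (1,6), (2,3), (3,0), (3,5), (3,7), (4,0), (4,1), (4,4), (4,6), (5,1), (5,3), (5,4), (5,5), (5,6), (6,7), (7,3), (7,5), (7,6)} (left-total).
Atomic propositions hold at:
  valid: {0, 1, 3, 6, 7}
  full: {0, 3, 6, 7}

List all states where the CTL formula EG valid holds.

{0, 1, 3, 6, 7}

EG valid: greatest fixpoint, start Z0 = {0, 1, 3, 6, 7}, keep only states in Sat with some successor in Z. Already a fixed point.
Sat(EG valid) = {0, 1, 3, 6, 7}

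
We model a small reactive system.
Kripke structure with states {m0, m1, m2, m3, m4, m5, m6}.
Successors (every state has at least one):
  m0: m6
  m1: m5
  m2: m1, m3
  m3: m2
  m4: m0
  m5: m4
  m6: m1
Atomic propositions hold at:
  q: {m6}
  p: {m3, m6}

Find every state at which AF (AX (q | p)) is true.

Sat(q | p) = {m3, m6}
Sat(AX (q | p)) = {s : every successor in {m3, m6}} = {m0}
AF (AX (q | p)): least fixpoint, start Z0 = {m0}, add states with every successor in Z. Z1 = {m0, m4}; Z2 = {m0, m4, m5}; Z3 = {m0, m1, m4, m5}; Z4 = {m0, m1, m4, m5, m6}; fixed.
Sat(AF (AX (q | p))) = {m0, m1, m4, m5, m6}

{m0, m1, m4, m5, m6}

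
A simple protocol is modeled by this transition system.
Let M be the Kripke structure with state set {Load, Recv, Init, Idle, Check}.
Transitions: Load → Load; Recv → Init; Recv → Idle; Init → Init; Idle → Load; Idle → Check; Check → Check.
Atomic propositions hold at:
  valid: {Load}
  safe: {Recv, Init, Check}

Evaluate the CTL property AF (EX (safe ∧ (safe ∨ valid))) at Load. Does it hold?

No

Sat(safe ∨ valid) = {Load, Recv, Init, Check}
Sat(safe ∧ (safe ∨ valid)) = {Recv, Init, Check}
Sat(EX (safe ∧ (safe ∨ valid))) = {s : some successor in {Recv, Init, Check}} = {Recv, Init, Idle, Check}
AF (EX (safe ∧ (safe ∨ valid))): least fixpoint, start Z0 = {Recv, Init, Idle, Check}, add states with every successor in Z. Already a fixed point.
Sat(AF (EX (safe ∧ (safe ∨ valid)))) = {Recv, Init, Idle, Check}
Load ∉ Sat(AF (EX (safe ∧ (safe ∨ valid)))) = {Recv, Init, Idle, Check}, so the formula does not hold at Load.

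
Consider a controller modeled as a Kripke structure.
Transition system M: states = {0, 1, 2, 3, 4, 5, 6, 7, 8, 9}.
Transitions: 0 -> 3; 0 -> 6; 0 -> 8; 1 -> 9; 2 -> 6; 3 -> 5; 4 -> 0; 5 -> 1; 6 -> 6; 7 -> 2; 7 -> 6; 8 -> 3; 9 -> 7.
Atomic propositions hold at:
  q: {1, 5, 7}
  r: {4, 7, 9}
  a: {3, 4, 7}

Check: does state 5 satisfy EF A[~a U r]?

Yes

Sat(~a) = {0, 1, 2, 5, 6, 8, 9}
A[~a U r]: least fixpoint, start Z0 = Sat(r) = {4, 7, 9}, add states in Sat(~a) with every successor in Z. Z1 = {1, 4, 7, 9}; Z2 = {1, 4, 5, 7, 9}; fixed.
Sat(A[~a U r]) = {1, 4, 5, 7, 9}
EF A[~a U r]: least fixpoint, start Z0 = {1, 4, 5, 7, 9}, add states with some successor in Z. Z1 = {1, 3, 4, 5, 7, 9}; Z2 = {0, 1, 3, 4, 5, 7, 8, 9}; fixed.
Sat(EF A[~a U r]) = {0, 1, 3, 4, 5, 7, 8, 9}
5 ∈ Sat(EF A[~a U r]) = {0, 1, 3, 4, 5, 7, 8, 9}, so the formula holds at 5.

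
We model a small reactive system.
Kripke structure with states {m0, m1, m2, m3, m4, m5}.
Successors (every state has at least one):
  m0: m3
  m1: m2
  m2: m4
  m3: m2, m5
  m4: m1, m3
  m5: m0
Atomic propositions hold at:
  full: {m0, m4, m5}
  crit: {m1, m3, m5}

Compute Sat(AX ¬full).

{m0, m1, m4}

Sat(¬full) = {m1, m2, m3}
Sat(AX ¬full) = {s : every successor in {m1, m2, m3}} = {m0, m1, m4}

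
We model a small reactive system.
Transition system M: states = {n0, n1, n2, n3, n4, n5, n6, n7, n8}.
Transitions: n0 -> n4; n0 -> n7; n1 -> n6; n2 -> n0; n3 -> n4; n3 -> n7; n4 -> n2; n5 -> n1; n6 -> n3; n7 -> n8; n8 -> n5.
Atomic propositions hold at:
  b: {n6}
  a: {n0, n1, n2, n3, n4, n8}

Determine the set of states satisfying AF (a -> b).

Sat(a -> b) = {n5, n6, n7}
AF (a -> b): least fixpoint, start Z0 = {n5, n6, n7}, add states with every successor in Z. Z1 = {n1, n5, n6, n7, n8}; fixed.
Sat(AF (a -> b)) = {n1, n5, n6, n7, n8}

{n1, n5, n6, n7, n8}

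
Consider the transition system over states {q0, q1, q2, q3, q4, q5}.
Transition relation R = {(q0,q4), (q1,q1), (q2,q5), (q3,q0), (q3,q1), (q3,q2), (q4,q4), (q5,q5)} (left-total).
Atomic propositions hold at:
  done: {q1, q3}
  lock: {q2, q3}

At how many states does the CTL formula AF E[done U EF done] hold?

EF done: least fixpoint, start Z0 = {q1, q3}, add states with some successor in Z. Already a fixed point.
Sat(EF done) = {q1, q3}
E[done U EF done]: least fixpoint, start Z0 = Sat(EF done) = {q1, q3}, add states in Sat(done) with some successor in Z. Already a fixed point.
Sat(E[done U EF done]) = {q1, q3}
AF E[done U EF done]: least fixpoint, start Z0 = {q1, q3}, add states with every successor in Z. Already a fixed point.
Sat(AF E[done U EF done]) = {q1, q3}
|Sat(AF E[done U EF done])| = |{q1, q3}| = 2.

2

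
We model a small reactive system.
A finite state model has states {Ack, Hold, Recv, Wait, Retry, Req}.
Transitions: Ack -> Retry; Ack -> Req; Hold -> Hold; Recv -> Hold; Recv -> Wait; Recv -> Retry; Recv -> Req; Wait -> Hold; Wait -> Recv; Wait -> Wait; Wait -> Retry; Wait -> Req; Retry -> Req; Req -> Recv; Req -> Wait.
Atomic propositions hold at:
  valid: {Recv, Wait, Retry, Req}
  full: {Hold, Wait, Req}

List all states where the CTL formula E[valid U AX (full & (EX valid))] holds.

Sat(EX valid) = {s : some successor in {Recv, Wait, Retry, Req}} = {Ack, Recv, Wait, Retry, Req}
Sat(full & (EX valid)) = {Wait, Req}
Sat(AX (full & (EX valid))) = {s : every successor in {Wait, Req}} = {Retry}
E[valid U AX (full & (EX valid))]: least fixpoint, start Z0 = Sat(AX (full & (EX valid))) = {Retry}, add states in Sat(valid) with some successor in Z. Z1 = {Recv, Wait, Retry}; Z2 = {Recv, Wait, Retry, Req}; fixed.
Sat(E[valid U AX (full & (EX valid))]) = {Recv, Wait, Retry, Req}

{Recv, Wait, Retry, Req}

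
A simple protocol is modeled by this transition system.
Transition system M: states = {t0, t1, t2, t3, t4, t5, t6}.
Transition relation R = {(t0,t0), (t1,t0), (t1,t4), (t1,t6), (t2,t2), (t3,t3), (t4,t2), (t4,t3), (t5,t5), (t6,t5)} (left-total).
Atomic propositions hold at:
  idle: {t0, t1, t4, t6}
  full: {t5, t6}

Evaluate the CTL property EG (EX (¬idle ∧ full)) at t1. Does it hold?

Sat(¬idle) = {t2, t3, t5}
Sat(¬idle ∧ full) = {t5}
Sat(EX (¬idle ∧ full)) = {s : some successor in {t5}} = {t5, t6}
EG (EX (¬idle ∧ full)): greatest fixpoint, start Z0 = {t5, t6}, keep only states in Sat with some successor in Z. Already a fixed point.
Sat(EG (EX (¬idle ∧ full))) = {t5, t6}
t1 ∉ Sat(EG (EX (¬idle ∧ full))) = {t5, t6}, so the formula does not hold at t1.

No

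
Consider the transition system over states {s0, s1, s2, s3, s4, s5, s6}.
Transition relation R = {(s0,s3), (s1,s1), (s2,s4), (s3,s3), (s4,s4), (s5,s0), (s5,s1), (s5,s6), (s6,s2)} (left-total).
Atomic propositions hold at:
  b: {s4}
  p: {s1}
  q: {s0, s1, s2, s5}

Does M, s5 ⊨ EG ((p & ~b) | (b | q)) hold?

Yes

Sat(~b) = {s0, s1, s2, s3, s5, s6}
Sat(p & ~b) = {s1}
Sat(b | q) = {s0, s1, s2, s4, s5}
Sat((p & ~b) | (b | q)) = {s0, s1, s2, s4, s5}
EG ((p & ~b) | (b | q)): greatest fixpoint, start Z0 = {s0, s1, s2, s4, s5}, keep only states in Sat with some successor in Z. Z1 = {s1, s2, s4, s5}; fixed.
Sat(EG ((p & ~b) | (b | q))) = {s1, s2, s4, s5}
s5 ∈ Sat(EG ((p & ~b) | (b | q))) = {s1, s2, s4, s5}, so the formula holds at s5.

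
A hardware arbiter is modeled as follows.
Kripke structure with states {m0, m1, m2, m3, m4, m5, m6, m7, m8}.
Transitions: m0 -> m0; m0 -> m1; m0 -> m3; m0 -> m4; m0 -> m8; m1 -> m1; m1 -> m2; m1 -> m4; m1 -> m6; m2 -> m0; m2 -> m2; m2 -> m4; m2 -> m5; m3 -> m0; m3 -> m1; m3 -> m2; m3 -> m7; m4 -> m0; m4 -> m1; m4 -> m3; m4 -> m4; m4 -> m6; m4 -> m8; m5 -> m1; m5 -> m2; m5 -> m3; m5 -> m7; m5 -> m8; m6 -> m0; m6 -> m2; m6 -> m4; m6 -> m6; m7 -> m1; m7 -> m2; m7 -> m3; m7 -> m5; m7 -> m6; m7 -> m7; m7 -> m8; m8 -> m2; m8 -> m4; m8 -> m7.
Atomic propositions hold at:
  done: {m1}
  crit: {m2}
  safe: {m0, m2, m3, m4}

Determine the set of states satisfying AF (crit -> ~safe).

{m0, m1, m3, m4, m5, m6, m7, m8}

Sat(~safe) = {m1, m5, m6, m7, m8}
Sat(crit -> ~safe) = {m0, m1, m3, m4, m5, m6, m7, m8}
AF (crit -> ~safe): least fixpoint, start Z0 = {m0, m1, m3, m4, m5, m6, m7, m8}, add states with every successor in Z. Already a fixed point.
Sat(AF (crit -> ~safe)) = {m0, m1, m3, m4, m5, m6, m7, m8}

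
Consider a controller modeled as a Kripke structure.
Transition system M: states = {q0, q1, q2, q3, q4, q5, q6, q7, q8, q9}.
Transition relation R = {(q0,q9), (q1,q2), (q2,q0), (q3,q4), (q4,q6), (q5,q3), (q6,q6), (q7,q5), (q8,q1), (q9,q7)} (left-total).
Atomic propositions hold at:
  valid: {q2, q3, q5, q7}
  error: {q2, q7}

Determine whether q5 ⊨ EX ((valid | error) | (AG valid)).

Sat(valid | error) = {q2, q3, q5, q7}
AG valid: greatest fixpoint, start Z0 = {q2, q3, q5, q7}, keep only states in Sat with every successor in Z. Z1 = {q5, q7}; Z2 = {q7}; Z3 = ∅; fixed.
Sat(AG valid) = ∅
Sat((valid | error) | (AG valid)) = {q2, q3, q5, q7}
Sat(EX ((valid | error) | (AG valid))) = {s : some successor in {q2, q3, q5, q7}} = {q1, q5, q7, q9}
q5 ∈ Sat(EX ((valid | error) | (AG valid))) = {q1, q5, q7, q9}, so the formula holds at q5.

Yes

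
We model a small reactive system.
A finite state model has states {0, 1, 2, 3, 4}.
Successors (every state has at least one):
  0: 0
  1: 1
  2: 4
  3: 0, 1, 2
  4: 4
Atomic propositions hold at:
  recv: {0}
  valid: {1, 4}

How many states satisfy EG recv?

EG recv: greatest fixpoint, start Z0 = {0}, keep only states in Sat with some successor in Z. Already a fixed point.
Sat(EG recv) = {0}
|Sat(EG recv)| = |{0}| = 1.

1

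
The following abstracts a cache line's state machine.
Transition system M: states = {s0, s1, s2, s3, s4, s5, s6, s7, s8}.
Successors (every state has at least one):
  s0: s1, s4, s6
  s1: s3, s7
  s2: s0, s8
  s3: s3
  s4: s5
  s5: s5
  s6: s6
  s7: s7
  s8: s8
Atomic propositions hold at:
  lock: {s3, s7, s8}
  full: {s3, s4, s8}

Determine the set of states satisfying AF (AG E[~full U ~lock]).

Sat(~full) = {s0, s1, s2, s5, s6, s7}
Sat(~lock) = {s0, s1, s2, s4, s5, s6}
E[~full U ~lock]: least fixpoint, start Z0 = Sat(~lock) = {s0, s1, s2, s4, s5, s6}, add states in Sat(~full) with some successor in Z. Already a fixed point.
Sat(E[~full U ~lock]) = {s0, s1, s2, s4, s5, s6}
AG E[~full U ~lock]: greatest fixpoint, start Z0 = {s0, s1, s2, s4, s5, s6}, keep only states in Sat with every successor in Z. Z1 = {s0, s4, s5, s6}; Z2 = {s4, s5, s6}; fixed.
Sat(AG E[~full U ~lock]) = {s4, s5, s6}
AF (AG E[~full U ~lock]): least fixpoint, start Z0 = {s4, s5, s6}, add states with every successor in Z. Already a fixed point.
Sat(AF (AG E[~full U ~lock])) = {s4, s5, s6}

{s4, s5, s6}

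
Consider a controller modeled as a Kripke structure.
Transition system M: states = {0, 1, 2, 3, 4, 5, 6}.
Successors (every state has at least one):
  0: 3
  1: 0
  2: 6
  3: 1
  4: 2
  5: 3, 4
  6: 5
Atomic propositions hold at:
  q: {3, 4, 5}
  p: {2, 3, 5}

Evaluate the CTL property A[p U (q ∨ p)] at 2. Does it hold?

Yes

Sat(q ∨ p) = {2, 3, 4, 5}
A[p U (q ∨ p)]: least fixpoint, start Z0 = Sat((q ∨ p)) = {2, 3, 4, 5}, add states in Sat(p) with every successor in Z. Already a fixed point.
Sat(A[p U (q ∨ p)]) = {2, 3, 4, 5}
2 ∈ Sat(A[p U (q ∨ p)]) = {2, 3, 4, 5}, so the formula holds at 2.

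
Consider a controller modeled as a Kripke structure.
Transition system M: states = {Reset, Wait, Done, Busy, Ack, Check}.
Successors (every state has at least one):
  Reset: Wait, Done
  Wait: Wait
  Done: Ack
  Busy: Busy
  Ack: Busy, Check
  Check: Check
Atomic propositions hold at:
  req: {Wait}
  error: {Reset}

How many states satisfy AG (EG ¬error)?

Sat(¬error) = {Wait, Done, Busy, Ack, Check}
EG ¬error: greatest fixpoint, start Z0 = {Wait, Done, Busy, Ack, Check}, keep only states in Sat with some successor in Z. Already a fixed point.
Sat(EG ¬error) = {Wait, Done, Busy, Ack, Check}
AG (EG ¬error): greatest fixpoint, start Z0 = {Wait, Done, Busy, Ack, Check}, keep only states in Sat with every successor in Z. Already a fixed point.
Sat(AG (EG ¬error)) = {Wait, Done, Busy, Ack, Check}
|Sat(AG (EG ¬error))| = |{Wait, Done, Busy, Ack, Check}| = 5.

5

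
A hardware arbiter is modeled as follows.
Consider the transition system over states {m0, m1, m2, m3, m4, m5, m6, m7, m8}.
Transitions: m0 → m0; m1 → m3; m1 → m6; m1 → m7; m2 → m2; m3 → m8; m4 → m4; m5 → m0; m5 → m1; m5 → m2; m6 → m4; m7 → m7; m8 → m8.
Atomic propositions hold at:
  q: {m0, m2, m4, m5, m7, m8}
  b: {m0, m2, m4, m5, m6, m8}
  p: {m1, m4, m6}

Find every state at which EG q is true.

{m0, m2, m4, m5, m7, m8}

EG q: greatest fixpoint, start Z0 = {m0, m2, m4, m5, m7, m8}, keep only states in Sat with some successor in Z. Already a fixed point.
Sat(EG q) = {m0, m2, m4, m5, m7, m8}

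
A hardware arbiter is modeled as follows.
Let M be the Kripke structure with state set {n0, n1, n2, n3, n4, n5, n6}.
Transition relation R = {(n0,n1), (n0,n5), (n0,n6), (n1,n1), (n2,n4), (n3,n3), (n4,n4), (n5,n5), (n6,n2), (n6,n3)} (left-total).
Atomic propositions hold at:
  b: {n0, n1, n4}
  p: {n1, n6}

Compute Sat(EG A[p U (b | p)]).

Sat(b | p) = {n0, n1, n4, n6}
A[p U (b | p)]: least fixpoint, start Z0 = Sat((b | p)) = {n0, n1, n4, n6}, add states in Sat(p) with every successor in Z. Already a fixed point.
Sat(A[p U (b | p)]) = {n0, n1, n4, n6}
EG A[p U (b | p)]: greatest fixpoint, start Z0 = {n0, n1, n4, n6}, keep only states in Sat with some successor in Z. Z1 = {n0, n1, n4}; fixed.
Sat(EG A[p U (b | p)]) = {n0, n1, n4}

{n0, n1, n4}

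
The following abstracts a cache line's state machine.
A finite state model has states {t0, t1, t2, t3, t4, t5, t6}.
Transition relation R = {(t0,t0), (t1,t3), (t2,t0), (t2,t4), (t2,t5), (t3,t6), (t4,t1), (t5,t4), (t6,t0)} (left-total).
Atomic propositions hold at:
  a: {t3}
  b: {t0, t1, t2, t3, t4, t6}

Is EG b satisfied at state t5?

No

EG b: greatest fixpoint, start Z0 = {t0, t1, t2, t3, t4, t6}, keep only states in Sat with some successor in Z. Already a fixed point.
Sat(EG b) = {t0, t1, t2, t3, t4, t6}
t5 ∉ Sat(EG b) = {t0, t1, t2, t3, t4, t6}, so the formula does not hold at t5.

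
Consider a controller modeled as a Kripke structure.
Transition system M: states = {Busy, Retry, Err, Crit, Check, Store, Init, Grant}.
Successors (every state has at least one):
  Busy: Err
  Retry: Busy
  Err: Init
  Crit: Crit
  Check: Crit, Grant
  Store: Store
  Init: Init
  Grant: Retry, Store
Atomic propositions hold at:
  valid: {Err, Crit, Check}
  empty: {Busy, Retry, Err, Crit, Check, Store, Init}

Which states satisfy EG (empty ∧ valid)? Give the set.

{Crit, Check}

Sat(empty ∧ valid) = {Err, Crit, Check}
EG (empty ∧ valid): greatest fixpoint, start Z0 = {Err, Crit, Check}, keep only states in Sat with some successor in Z. Z1 = {Crit, Check}; fixed.
Sat(EG (empty ∧ valid)) = {Crit, Check}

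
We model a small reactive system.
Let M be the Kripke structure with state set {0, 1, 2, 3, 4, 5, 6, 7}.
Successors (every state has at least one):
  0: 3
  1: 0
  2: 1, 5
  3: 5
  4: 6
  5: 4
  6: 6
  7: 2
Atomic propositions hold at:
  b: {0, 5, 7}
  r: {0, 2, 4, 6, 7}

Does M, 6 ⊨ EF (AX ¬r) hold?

Sat(¬r) = {1, 3, 5}
Sat(AX ¬r) = {s : every successor in {1, 3, 5}} = {0, 2, 3}
EF (AX ¬r): least fixpoint, start Z0 = {0, 2, 3}, add states with some successor in Z. Z1 = {0, 1, 2, 3, 7}; fixed.
Sat(EF (AX ¬r)) = {0, 1, 2, 3, 7}
6 ∉ Sat(EF (AX ¬r)) = {0, 1, 2, 3, 7}, so the formula does not hold at 6.

No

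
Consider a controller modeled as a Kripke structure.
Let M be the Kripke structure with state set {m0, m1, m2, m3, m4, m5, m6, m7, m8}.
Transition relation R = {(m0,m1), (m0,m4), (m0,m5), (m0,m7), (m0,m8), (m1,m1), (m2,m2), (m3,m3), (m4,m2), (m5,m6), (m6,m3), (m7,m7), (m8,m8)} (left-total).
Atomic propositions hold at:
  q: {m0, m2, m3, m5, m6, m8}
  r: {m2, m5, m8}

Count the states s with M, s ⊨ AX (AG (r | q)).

Sat(r | q) = {m0, m2, m3, m5, m6, m8}
AG (r | q): greatest fixpoint, start Z0 = {m0, m2, m3, m5, m6, m8}, keep only states in Sat with every successor in Z. Z1 = {m2, m3, m5, m6, m8}; fixed.
Sat(AG (r | q)) = {m2, m3, m5, m6, m8}
Sat(AX (AG (r | q))) = {s : every successor in {m2, m3, m5, m6, m8}} = {m2, m3, m4, m5, m6, m8}
|Sat(AX (AG (r | q)))| = |{m2, m3, m4, m5, m6, m8}| = 6.

6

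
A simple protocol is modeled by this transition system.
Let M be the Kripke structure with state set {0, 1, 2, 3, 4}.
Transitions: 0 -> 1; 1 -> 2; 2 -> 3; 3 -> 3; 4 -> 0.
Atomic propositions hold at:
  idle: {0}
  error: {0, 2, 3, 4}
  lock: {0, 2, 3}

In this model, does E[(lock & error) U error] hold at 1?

No

Sat(lock & error) = {0, 2, 3}
E[(lock & error) U error]: least fixpoint, start Z0 = Sat(error) = {0, 2, 3, 4}, add states in Sat(lock & error) with some successor in Z. Already a fixed point.
Sat(E[(lock & error) U error]) = {0, 2, 3, 4}
1 ∉ Sat(E[(lock & error) U error]) = {0, 2, 3, 4}, so the formula does not hold at 1.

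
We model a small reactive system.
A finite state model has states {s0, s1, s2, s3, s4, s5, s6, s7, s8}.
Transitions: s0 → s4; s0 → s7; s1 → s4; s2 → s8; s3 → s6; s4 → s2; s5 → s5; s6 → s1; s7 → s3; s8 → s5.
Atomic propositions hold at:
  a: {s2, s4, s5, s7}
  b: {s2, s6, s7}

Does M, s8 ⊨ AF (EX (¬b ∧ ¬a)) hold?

Sat(¬b) = {s0, s1, s3, s4, s5, s8}
Sat(¬a) = {s0, s1, s3, s6, s8}
Sat(¬b ∧ ¬a) = {s0, s1, s3, s8}
Sat(EX (¬b ∧ ¬a)) = {s : some successor in {s0, s1, s3, s8}} = {s2, s6, s7}
AF (EX (¬b ∧ ¬a)): least fixpoint, start Z0 = {s2, s6, s7}, add states with every successor in Z. Z1 = {s2, s3, s4, s6, s7}; Z2 = {s0, s1, s2, s3, s4, s6, s7}; fixed.
Sat(AF (EX (¬b ∧ ¬a))) = {s0, s1, s2, s3, s4, s6, s7}
s8 ∉ Sat(AF (EX (¬b ∧ ¬a))) = {s0, s1, s2, s3, s4, s6, s7}, so the formula does not hold at s8.

No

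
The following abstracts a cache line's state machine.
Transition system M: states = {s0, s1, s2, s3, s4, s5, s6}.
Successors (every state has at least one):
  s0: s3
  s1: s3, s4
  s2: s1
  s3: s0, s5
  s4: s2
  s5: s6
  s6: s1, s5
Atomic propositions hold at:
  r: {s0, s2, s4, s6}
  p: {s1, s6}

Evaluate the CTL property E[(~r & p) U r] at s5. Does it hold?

Sat(~r) = {s1, s3, s5}
Sat(~r & p) = {s1}
E[(~r & p) U r]: least fixpoint, start Z0 = Sat(r) = {s0, s2, s4, s6}, add states in Sat(~r & p) with some successor in Z. Z1 = {s0, s1, s2, s4, s6}; fixed.
Sat(E[(~r & p) U r]) = {s0, s1, s2, s4, s6}
s5 ∉ Sat(E[(~r & p) U r]) = {s0, s1, s2, s4, s6}, so the formula does not hold at s5.

No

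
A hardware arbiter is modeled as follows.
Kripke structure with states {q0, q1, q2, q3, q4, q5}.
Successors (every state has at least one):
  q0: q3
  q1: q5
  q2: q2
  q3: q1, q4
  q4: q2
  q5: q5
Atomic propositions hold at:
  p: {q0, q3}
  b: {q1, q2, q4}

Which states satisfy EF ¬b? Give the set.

{q0, q1, q3, q5}

Sat(¬b) = {q0, q3, q5}
EF ¬b: least fixpoint, start Z0 = {q0, q3, q5}, add states with some successor in Z. Z1 = {q0, q1, q3, q5}; fixed.
Sat(EF ¬b) = {q0, q1, q3, q5}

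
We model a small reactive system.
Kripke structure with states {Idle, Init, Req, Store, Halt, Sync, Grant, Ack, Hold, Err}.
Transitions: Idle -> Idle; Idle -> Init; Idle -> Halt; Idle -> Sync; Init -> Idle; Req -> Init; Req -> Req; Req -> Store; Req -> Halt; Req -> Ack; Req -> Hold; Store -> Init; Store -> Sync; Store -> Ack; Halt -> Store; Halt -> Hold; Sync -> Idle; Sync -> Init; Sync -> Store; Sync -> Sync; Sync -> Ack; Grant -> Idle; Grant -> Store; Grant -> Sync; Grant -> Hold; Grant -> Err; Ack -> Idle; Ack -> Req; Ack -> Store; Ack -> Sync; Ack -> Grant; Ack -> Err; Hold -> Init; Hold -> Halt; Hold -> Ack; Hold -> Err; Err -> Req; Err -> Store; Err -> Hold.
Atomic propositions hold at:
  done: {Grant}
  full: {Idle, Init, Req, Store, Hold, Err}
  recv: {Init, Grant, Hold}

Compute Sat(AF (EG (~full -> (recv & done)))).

Sat(~full) = {Halt, Sync, Grant, Ack}
Sat(recv & done) = {Grant}
Sat(~full -> (recv & done)) = {Idle, Init, Req, Store, Grant, Hold, Err}
EG (~full -> (recv & done)): greatest fixpoint, start Z0 = {Idle, Init, Req, Store, Grant, Hold, Err}, keep only states in Sat with some successor in Z. Already a fixed point.
Sat(EG (~full -> (recv & done))) = {Idle, Init, Req, Store, Grant, Hold, Err}
AF (EG (~full -> (recv & done))): least fixpoint, start Z0 = {Idle, Init, Req, Store, Grant, Hold, Err}, add states with every successor in Z. Z1 = {Idle, Init, Req, Store, Halt, Grant, Hold, Err}; fixed.
Sat(AF (EG (~full -> (recv & done)))) = {Idle, Init, Req, Store, Halt, Grant, Hold, Err}

{Idle, Init, Req, Store, Halt, Grant, Hold, Err}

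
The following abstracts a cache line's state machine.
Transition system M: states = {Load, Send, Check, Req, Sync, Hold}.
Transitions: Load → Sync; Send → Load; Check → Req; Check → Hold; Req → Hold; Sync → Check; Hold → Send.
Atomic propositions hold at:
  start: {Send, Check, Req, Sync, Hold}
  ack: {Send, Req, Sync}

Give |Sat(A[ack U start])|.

A[ack U start]: least fixpoint, start Z0 = Sat(start) = {Send, Check, Req, Sync, Hold}, add states in Sat(ack) with every successor in Z. Already a fixed point.
Sat(A[ack U start]) = {Send, Check, Req, Sync, Hold}
|Sat(A[ack U start])| = |{Send, Check, Req, Sync, Hold}| = 5.

5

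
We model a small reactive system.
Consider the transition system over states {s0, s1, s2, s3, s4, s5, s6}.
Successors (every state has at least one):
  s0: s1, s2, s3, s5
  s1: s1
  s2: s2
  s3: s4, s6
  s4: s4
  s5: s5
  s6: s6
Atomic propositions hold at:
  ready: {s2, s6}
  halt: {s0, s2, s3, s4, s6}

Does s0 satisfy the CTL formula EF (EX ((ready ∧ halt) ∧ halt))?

Yes

Sat(ready ∧ halt) = {s2, s6}
Sat((ready ∧ halt) ∧ halt) = {s2, s6}
Sat(EX ((ready ∧ halt) ∧ halt)) = {s : some successor in {s2, s6}} = {s0, s2, s3, s6}
EF (EX ((ready ∧ halt) ∧ halt)): least fixpoint, start Z0 = {s0, s2, s3, s6}, add states with some successor in Z. Already a fixed point.
Sat(EF (EX ((ready ∧ halt) ∧ halt))) = {s0, s2, s3, s6}
s0 ∈ Sat(EF (EX ((ready ∧ halt) ∧ halt))) = {s0, s2, s3, s6}, so the formula holds at s0.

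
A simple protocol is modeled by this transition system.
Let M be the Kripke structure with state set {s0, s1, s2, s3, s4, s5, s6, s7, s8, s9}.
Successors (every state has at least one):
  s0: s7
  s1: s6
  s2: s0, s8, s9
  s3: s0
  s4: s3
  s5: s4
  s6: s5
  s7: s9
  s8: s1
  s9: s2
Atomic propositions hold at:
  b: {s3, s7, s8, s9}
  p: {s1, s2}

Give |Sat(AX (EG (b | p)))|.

Sat(b | p) = {s1, s2, s3, s7, s8, s9}
EG (b | p): greatest fixpoint, start Z0 = {s1, s2, s3, s7, s8, s9}, keep only states in Sat with some successor in Z. Z1 = {s2, s7, s8, s9}; Z2 = {s2, s7, s9}; fixed.
Sat(EG (b | p)) = {s2, s7, s9}
Sat(AX (EG (b | p))) = {s : every successor in {s2, s7, s9}} = {s0, s7, s9}
|Sat(AX (EG (b | p)))| = |{s0, s7, s9}| = 3.

3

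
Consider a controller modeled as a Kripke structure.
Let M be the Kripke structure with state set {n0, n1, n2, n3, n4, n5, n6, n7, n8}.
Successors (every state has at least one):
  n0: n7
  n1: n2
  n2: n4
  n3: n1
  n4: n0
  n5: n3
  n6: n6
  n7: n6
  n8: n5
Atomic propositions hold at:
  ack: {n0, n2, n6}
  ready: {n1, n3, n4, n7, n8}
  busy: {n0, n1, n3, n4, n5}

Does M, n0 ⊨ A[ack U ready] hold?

A[ack U ready]: least fixpoint, start Z0 = Sat(ready) = {n1, n3, n4, n7, n8}, add states in Sat(ack) with every successor in Z. Z1 = {n0, n1, n2, n3, n4, n7, n8}; fixed.
Sat(A[ack U ready]) = {n0, n1, n2, n3, n4, n7, n8}
n0 ∈ Sat(A[ack U ready]) = {n0, n1, n2, n3, n4, n7, n8}, so the formula holds at n0.

Yes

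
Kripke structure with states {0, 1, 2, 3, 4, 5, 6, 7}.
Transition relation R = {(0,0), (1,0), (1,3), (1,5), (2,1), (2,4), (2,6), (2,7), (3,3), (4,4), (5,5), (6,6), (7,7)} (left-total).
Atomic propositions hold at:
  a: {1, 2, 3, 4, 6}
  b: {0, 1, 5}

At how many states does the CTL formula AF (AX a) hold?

3

Sat(AX a) = {s : every successor in {1, 2, 3, 4, 6}} = {3, 4, 6}
AF (AX a): least fixpoint, start Z0 = {3, 4, 6}, add states with every successor in Z. Already a fixed point.
Sat(AF (AX a)) = {3, 4, 6}
|Sat(AF (AX a))| = |{3, 4, 6}| = 3.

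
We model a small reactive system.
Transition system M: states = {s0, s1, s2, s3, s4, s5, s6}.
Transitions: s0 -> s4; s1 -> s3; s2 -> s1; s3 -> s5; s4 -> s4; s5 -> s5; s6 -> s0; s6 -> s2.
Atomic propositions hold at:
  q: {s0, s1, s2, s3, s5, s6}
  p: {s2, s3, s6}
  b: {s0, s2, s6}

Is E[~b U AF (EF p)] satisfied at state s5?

No

Sat(~b) = {s1, s3, s4, s5}
EF p: least fixpoint, start Z0 = {s2, s3, s6}, add states with some successor in Z. Z1 = {s1, s2, s3, s6}; fixed.
Sat(EF p) = {s1, s2, s3, s6}
AF (EF p): least fixpoint, start Z0 = {s1, s2, s3, s6}, add states with every successor in Z. Already a fixed point.
Sat(AF (EF p)) = {s1, s2, s3, s6}
E[~b U AF (EF p)]: least fixpoint, start Z0 = Sat(AF (EF p)) = {s1, s2, s3, s6}, add states in Sat(~b) with some successor in Z. Already a fixed point.
Sat(E[~b U AF (EF p)]) = {s1, s2, s3, s6}
s5 ∉ Sat(E[~b U AF (EF p)]) = {s1, s2, s3, s6}, so the formula does not hold at s5.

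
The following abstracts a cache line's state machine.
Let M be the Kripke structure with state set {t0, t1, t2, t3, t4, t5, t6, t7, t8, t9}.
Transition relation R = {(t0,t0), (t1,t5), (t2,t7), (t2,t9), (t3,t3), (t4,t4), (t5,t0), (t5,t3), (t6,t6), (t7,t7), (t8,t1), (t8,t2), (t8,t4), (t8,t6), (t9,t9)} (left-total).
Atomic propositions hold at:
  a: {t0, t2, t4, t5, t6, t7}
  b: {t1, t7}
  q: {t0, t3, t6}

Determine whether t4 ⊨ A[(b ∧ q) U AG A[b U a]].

Sat(b ∧ q) = ∅
A[b U a]: least fixpoint, start Z0 = Sat(a) = {t0, t2, t4, t5, t6, t7}, add states in Sat(b) with every successor in Z. Z1 = {t0, t1, t2, t4, t5, t6, t7}; fixed.
Sat(A[b U a]) = {t0, t1, t2, t4, t5, t6, t7}
AG A[b U a]: greatest fixpoint, start Z0 = {t0, t1, t2, t4, t5, t6, t7}, keep only states in Sat with every successor in Z. Z1 = {t0, t1, t4, t6, t7}; Z2 = {t0, t4, t6, t7}; fixed.
Sat(AG A[b U a]) = {t0, t4, t6, t7}
A[(b ∧ q) U AG A[b U a]]: least fixpoint, start Z0 = Sat(AG A[b U a]) = {t0, t4, t6, t7}, add states in Sat(b ∧ q) with every successor in Z. Already a fixed point.
Sat(A[(b ∧ q) U AG A[b U a]]) = {t0, t4, t6, t7}
t4 ∈ Sat(A[(b ∧ q) U AG A[b U a]]) = {t0, t4, t6, t7}, so the formula holds at t4.

Yes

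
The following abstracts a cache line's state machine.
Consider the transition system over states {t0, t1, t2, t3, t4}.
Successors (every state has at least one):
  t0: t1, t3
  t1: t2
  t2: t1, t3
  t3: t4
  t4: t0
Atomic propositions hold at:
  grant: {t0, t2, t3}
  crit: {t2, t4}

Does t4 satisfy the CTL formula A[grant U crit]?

Yes

A[grant U crit]: least fixpoint, start Z0 = Sat(crit) = {t2, t4}, add states in Sat(grant) with every successor in Z. Z1 = {t2, t3, t4}; fixed.
Sat(A[grant U crit]) = {t2, t3, t4}
t4 ∈ Sat(A[grant U crit]) = {t2, t3, t4}, so the formula holds at t4.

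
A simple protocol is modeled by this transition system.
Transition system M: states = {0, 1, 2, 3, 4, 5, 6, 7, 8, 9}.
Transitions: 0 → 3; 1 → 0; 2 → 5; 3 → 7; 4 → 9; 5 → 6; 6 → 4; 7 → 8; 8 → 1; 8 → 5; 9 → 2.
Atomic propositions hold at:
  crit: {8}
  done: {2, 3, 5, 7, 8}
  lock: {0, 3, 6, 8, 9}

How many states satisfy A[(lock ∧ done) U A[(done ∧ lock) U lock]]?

5

Sat(lock ∧ done) = {3, 8}
Sat(done ∧ lock) = {3, 8}
A[(done ∧ lock) U lock]: least fixpoint, start Z0 = Sat(lock) = {0, 3, 6, 8, 9}, add states in Sat(done ∧ lock) with every successor in Z. Already a fixed point.
Sat(A[(done ∧ lock) U lock]) = {0, 3, 6, 8, 9}
A[(lock ∧ done) U A[(done ∧ lock) U lock]]: least fixpoint, start Z0 = Sat(A[(done ∧ lock) U lock]) = {0, 3, 6, 8, 9}, add states in Sat(lock ∧ done) with every successor in Z. Already a fixed point.
Sat(A[(lock ∧ done) U A[(done ∧ lock) U lock]]) = {0, 3, 6, 8, 9}
|Sat(A[(lock ∧ done) U A[(done ∧ lock) U lock]])| = |{0, 3, 6, 8, 9}| = 5.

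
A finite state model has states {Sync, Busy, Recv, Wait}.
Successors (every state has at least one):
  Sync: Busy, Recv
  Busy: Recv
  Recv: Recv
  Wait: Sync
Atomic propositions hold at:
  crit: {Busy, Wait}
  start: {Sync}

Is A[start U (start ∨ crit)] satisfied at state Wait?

Sat(start ∨ crit) = {Sync, Busy, Wait}
A[start U (start ∨ crit)]: least fixpoint, start Z0 = Sat((start ∨ crit)) = {Sync, Busy, Wait}, add states in Sat(start) with every successor in Z. Already a fixed point.
Sat(A[start U (start ∨ crit)]) = {Sync, Busy, Wait}
Wait ∈ Sat(A[start U (start ∨ crit)]) = {Sync, Busy, Wait}, so the formula holds at Wait.

Yes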